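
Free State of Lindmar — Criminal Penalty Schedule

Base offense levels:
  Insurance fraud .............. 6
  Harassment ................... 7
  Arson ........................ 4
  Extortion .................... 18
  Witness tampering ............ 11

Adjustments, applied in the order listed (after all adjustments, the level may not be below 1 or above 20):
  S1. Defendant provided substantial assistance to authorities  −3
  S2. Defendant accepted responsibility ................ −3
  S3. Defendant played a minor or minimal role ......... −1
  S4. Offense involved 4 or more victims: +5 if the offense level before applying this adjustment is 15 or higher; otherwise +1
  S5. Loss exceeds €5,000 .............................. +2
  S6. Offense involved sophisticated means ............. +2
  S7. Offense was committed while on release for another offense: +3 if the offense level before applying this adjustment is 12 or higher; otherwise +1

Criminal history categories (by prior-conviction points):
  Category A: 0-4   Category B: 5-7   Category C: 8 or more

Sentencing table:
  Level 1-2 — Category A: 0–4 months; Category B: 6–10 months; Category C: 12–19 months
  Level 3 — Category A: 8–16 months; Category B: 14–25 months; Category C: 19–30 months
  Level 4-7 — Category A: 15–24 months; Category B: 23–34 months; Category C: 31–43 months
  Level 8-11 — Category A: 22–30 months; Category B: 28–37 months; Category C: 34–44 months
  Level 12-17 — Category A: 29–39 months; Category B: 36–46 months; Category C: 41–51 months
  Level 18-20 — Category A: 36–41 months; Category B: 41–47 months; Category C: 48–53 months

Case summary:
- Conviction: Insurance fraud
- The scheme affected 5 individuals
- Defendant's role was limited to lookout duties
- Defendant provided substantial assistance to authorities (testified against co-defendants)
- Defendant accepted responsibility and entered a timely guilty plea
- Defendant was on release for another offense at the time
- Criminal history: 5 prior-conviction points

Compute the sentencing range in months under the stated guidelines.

Base offense level for insurance fraud: 6.
S1 applies: 6 − 3 = 3.
S2 applies: 3 − 3 = 0.
S3 applies: 0 − 1 = -1.
S4 applies (level before this adjustment is -1 < 15, so +1): -1 + 1 = 0.
S5 does not apply.
S7 applies (level before this adjustment is 0 < 12, so +1): 0 + 1 = 1.
Final offense level: 1.
Criminal history: 5 prior points → Category B (5-7).
Level 1 falls in the 1-2 band.
Grid: Level 1-2 × Category B = 6-10 months.

6-10 months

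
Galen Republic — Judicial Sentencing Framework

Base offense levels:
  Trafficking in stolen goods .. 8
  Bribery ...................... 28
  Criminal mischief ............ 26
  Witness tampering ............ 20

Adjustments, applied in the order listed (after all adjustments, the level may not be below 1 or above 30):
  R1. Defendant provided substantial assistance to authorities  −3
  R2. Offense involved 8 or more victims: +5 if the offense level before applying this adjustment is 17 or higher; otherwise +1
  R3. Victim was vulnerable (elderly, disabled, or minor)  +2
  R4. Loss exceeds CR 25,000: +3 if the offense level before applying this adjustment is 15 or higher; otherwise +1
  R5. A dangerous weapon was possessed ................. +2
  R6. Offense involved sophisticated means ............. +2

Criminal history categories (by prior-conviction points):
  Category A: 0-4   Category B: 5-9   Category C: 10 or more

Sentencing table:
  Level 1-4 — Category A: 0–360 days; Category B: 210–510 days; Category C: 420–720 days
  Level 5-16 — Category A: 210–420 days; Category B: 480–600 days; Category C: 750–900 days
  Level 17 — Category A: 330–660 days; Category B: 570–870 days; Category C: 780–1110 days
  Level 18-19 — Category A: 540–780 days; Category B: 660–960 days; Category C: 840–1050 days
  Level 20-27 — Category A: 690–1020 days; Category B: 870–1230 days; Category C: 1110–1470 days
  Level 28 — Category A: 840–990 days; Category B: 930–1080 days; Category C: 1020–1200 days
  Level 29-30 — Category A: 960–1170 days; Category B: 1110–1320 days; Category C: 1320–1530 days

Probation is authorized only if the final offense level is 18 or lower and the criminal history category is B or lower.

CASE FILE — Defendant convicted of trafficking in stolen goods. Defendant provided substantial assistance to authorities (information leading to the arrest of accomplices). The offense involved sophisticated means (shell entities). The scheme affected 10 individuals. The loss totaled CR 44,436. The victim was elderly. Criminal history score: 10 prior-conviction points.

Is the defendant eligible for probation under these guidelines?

Base offense level for trafficking in stolen goods: 8.
R1 applies: 8 − 3 = 5.
R2 applies (level before this adjustment is 5 < 17, so +1): 5 + 1 = 6.
R3 applies: 6 + 2 = 8.
R4 applies (level before this adjustment is 8 < 15, so +1): 8 + 1 = 9.
R6 applies: 9 + 2 = 11.
Final offense level: 11.
Criminal history: 10 prior points → Category C (10+).
Level 11 falls in the 5-16 band.
Grid: Level 5-16 × Category C = 750-900 days.
Probation check: level 11 ≤ 18 and category C > B → not eligible.

No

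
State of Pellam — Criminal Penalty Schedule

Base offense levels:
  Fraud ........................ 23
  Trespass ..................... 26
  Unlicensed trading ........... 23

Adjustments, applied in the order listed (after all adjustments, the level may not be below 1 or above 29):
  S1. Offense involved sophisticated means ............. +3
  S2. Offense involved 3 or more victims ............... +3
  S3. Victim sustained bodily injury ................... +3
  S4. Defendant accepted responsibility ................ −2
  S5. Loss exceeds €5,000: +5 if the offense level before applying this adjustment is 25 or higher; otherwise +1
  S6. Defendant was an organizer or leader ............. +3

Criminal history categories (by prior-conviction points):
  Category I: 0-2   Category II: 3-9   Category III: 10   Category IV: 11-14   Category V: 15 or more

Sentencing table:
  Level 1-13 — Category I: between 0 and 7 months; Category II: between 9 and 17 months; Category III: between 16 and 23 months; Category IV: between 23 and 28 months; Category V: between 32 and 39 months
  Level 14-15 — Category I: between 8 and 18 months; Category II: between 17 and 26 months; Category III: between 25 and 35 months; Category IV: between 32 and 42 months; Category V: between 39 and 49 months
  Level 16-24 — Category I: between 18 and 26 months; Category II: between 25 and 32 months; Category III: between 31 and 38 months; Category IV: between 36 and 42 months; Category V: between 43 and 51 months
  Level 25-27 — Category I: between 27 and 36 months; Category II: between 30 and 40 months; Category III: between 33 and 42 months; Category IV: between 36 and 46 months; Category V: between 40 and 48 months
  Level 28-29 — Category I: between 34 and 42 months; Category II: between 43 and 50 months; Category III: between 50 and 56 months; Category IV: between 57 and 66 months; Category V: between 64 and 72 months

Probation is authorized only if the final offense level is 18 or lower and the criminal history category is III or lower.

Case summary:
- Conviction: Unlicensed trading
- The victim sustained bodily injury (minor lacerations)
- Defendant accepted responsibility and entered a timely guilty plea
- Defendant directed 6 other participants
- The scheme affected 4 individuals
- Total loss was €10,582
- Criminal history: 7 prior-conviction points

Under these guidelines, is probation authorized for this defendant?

No

Base offense level for unlicensed trading: 23.
S1 does not apply.
S2 applies: 23 + 3 = 26.
S3 applies: 26 + 3 = 29.
S4 applies: 29 − 2 = 27.
S5 applies (level before this adjustment is 27 ≥ 25, so +5): 27 + 5 = 32.
S6 applies: 32 + 3 = 35.
Level 35 exceeds the maximum of 29; capped at 29.
Final offense level: 29.
Criminal history: 7 prior points → Category II (3-9).
Level 29 falls in the 28-29 band.
Grid: Level 28-29 × Category II = 43-50 months.
Probation check: level 29 > 18 and category II ≤ III → not eligible.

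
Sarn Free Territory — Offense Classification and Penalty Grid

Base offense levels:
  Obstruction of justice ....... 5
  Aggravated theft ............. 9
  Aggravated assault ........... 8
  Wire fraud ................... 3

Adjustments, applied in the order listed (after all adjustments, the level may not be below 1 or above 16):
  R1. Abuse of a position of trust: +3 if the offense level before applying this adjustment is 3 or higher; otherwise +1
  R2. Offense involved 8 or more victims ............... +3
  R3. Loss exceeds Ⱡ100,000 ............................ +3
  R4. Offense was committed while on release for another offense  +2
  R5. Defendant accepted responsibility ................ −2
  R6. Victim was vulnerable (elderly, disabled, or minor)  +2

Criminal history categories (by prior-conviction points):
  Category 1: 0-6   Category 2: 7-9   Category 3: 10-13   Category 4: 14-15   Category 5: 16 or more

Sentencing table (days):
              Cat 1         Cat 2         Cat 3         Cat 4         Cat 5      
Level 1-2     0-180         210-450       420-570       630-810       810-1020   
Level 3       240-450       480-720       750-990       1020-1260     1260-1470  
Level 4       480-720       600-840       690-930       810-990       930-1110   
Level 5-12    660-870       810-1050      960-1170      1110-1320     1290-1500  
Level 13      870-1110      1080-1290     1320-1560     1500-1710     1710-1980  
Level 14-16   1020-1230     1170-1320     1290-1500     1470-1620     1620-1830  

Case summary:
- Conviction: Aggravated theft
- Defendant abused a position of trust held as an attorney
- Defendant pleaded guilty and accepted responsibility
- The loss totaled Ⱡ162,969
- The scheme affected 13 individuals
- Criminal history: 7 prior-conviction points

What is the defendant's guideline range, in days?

Base offense level for aggravated theft: 9.
R1 applies (level before this adjustment is 9 ≥ 3, so +3): 9 + 3 = 12.
R2 applies: 12 + 3 = 15.
R3 applies: 15 + 3 = 18.
R5 applies: 18 − 2 = 16.
Final offense level: 16.
Criminal history: 7 prior points → Category 2 (7-9).
Level 16 falls in the 14-16 band.
Grid: Level 14-16 × Category 2 = 1170-1320 days.

1170-1320 days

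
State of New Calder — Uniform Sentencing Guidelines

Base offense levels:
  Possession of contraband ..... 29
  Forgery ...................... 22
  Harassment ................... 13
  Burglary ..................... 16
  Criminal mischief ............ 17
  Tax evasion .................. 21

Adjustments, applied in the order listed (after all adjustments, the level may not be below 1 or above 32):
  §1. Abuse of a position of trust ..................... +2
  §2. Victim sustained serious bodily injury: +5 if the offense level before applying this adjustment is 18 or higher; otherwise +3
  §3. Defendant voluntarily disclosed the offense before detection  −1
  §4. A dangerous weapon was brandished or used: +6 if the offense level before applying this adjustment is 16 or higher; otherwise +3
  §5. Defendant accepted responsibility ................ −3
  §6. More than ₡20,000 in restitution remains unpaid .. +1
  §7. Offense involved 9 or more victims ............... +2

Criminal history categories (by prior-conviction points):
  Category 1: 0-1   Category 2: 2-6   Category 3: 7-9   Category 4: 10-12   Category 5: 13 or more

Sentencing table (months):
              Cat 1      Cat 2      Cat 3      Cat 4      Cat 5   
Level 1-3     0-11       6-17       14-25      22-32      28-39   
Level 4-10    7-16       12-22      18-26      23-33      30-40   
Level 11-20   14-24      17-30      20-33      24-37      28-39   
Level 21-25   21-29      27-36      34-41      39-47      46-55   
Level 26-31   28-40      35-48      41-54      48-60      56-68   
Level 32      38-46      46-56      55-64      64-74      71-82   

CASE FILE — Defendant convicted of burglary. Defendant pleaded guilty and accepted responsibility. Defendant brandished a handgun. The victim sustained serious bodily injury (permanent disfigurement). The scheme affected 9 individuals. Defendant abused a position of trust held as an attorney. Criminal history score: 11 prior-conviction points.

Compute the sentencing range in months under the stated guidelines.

48-60 months

Base offense level for burglary: 16.
§1 applies: 16 + 2 = 18.
§2 applies (level before this adjustment is 18 ≥ 18, so +5): 18 + 5 = 23.
§3 does not apply.
§4 applies (level before this adjustment is 23 ≥ 16, so +6): 23 + 6 = 29.
§5 applies: 29 − 3 = 26.
§6 does not apply.
§7 applies: 26 + 2 = 28.
Final offense level: 28.
Criminal history: 11 prior points → Category 4 (10-12).
Level 28 falls in the 26-31 band.
Grid: Level 26-31 × Category 4 = 48-60 months.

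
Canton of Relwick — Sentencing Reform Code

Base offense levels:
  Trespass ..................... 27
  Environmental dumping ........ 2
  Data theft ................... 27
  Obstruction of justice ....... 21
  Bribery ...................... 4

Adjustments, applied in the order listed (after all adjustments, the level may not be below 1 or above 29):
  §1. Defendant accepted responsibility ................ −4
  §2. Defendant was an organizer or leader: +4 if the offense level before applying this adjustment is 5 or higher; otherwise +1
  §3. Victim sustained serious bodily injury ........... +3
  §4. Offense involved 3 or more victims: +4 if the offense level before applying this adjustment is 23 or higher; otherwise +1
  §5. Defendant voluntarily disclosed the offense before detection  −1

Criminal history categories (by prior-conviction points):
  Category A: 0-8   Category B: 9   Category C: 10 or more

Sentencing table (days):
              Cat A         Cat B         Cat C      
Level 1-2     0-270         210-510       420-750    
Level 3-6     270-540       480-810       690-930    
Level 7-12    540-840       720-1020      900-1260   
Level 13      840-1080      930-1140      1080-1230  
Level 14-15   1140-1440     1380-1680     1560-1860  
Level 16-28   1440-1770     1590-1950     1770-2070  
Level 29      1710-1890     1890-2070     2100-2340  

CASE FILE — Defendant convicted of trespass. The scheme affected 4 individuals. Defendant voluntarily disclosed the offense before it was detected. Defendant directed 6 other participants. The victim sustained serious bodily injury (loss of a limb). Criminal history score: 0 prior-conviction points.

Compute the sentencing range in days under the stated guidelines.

Base offense level for trespass: 27.
§2 applies (level before this adjustment is 27 ≥ 5, so +4): 27 + 4 = 31.
§3 applies: 31 + 3 = 34.
§4 applies (level before this adjustment is 34 ≥ 23, so +4): 34 + 4 = 38.
§5 applies: 38 − 1 = 37.
Level 37 exceeds the maximum of 29; capped at 29.
Final offense level: 29.
Criminal history: 0 prior points → Category A (0-8).
Level 29 falls in the 29 band.
Grid: Level 29 × Category A = 1710-1890 days.

1710-1890 days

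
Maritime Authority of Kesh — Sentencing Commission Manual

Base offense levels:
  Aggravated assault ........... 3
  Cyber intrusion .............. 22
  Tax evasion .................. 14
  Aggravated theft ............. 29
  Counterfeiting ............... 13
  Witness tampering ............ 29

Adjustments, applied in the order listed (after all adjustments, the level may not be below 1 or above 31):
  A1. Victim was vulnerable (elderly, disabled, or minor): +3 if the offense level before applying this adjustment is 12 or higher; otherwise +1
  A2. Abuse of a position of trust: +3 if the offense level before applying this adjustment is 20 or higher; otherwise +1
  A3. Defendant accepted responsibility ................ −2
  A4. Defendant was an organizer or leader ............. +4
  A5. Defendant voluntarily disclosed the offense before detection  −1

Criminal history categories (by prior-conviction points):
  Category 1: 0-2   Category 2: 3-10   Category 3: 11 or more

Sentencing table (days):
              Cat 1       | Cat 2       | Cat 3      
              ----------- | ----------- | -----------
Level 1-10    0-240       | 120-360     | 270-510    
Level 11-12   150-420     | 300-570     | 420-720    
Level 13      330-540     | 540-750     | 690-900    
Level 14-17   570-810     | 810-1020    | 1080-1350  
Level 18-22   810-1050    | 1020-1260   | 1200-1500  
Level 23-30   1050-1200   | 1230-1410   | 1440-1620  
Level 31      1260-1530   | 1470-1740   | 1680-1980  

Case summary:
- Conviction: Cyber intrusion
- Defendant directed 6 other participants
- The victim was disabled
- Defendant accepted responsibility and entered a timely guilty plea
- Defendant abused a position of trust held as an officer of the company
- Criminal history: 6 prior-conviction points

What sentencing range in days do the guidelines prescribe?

Base offense level for cyber intrusion: 22.
A1 applies (level before this adjustment is 22 ≥ 12, so +3): 22 + 3 = 25.
A2 applies (level before this adjustment is 25 ≥ 20, so +3): 25 + 3 = 28.
A3 applies: 28 − 2 = 26.
A4 applies: 26 + 4 = 30.
A5 does not apply.
Final offense level: 30.
Criminal history: 6 prior points → Category 2 (3-10).
Level 30 falls in the 23-30 band.
Grid: Level 23-30 × Category 2 = 1230-1410 days.

1230-1410 days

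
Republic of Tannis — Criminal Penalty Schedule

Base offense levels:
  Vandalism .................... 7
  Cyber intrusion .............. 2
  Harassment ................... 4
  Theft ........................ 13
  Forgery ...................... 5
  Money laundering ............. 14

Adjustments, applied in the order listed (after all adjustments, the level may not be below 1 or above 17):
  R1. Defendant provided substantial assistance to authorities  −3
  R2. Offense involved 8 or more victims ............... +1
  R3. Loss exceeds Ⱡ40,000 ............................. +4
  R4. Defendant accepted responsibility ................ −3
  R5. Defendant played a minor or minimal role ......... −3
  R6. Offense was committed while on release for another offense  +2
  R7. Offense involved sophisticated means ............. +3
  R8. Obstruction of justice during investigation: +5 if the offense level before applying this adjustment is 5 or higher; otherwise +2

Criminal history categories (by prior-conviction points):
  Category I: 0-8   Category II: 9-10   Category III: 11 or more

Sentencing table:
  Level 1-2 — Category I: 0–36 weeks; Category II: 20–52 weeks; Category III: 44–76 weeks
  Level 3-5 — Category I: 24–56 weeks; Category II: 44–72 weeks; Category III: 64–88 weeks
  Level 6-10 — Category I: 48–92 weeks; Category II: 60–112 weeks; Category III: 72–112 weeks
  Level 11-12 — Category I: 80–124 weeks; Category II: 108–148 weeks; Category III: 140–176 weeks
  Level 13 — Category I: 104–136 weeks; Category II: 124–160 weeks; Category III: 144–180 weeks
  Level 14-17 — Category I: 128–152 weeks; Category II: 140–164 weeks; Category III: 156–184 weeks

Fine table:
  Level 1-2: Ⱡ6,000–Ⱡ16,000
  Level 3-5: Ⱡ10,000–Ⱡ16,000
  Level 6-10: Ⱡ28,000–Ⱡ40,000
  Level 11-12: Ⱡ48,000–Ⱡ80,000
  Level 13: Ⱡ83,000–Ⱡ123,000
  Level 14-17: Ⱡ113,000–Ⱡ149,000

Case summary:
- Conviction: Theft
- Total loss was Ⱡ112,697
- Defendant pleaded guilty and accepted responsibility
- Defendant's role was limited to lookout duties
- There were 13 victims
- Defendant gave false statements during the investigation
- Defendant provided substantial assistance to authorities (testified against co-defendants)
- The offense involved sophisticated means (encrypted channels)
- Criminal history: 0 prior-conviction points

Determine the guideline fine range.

Base offense level for theft: 13.
R1 applies: 13 − 3 = 10.
R2 applies: 10 + 1 = 11.
R3 applies: 11 + 4 = 15.
R4 applies: 15 − 3 = 12.
R5 applies: 12 − 3 = 9.
R7 applies: 9 + 3 = 12.
R8 applies (level before this adjustment is 12 ≥ 5, so +5): 12 + 5 = 17.
Final offense level: 17.
Level 17 falls in the 14-17 band.
Fine table: Level 14-17 → Ⱡ113,000–Ⱡ149,000.

Ⱡ113,000–Ⱡ149,000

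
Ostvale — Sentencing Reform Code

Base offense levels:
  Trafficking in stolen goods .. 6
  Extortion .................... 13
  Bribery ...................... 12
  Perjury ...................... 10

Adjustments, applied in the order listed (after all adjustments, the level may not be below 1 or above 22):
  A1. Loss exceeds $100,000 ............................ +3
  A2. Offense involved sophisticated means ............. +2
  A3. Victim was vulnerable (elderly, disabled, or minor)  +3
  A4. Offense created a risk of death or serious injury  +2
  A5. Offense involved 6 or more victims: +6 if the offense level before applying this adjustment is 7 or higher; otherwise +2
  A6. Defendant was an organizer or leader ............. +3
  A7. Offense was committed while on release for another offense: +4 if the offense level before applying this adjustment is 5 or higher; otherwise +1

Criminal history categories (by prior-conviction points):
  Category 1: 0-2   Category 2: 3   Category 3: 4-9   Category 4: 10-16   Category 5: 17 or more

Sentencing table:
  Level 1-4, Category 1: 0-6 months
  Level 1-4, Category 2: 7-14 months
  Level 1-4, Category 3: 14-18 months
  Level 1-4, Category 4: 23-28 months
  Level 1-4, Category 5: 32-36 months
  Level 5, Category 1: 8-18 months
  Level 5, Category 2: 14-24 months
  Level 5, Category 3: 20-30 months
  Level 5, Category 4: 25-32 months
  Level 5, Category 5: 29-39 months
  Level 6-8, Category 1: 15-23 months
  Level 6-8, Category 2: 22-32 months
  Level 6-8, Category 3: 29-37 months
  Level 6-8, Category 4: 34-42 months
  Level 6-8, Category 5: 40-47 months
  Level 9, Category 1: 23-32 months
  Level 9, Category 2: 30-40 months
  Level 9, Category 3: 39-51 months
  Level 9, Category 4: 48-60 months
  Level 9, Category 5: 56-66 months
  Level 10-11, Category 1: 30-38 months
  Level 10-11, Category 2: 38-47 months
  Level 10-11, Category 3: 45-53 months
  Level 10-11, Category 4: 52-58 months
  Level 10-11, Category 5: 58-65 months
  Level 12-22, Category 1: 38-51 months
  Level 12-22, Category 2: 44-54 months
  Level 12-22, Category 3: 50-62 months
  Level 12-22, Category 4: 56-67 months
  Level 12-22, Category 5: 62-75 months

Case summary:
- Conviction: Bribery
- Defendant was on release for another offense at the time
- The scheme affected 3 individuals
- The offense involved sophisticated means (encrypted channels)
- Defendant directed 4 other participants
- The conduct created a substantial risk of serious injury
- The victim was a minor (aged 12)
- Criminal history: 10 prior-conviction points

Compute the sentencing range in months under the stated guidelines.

56-67 months

Base offense level for bribery: 12.
A2 applies: 12 + 2 = 14.
A3 applies: 14 + 3 = 17.
A4 applies: 17 + 2 = 19.
A6 applies: 19 + 3 = 22.
A7 applies (level before this adjustment is 22 ≥ 5, so +4): 22 + 4 = 26.
Level 26 exceeds the maximum of 22; capped at 22.
Final offense level: 22.
Criminal history: 10 prior points → Category 4 (10-16).
Level 22 falls in the 12-22 band.
Grid: Level 12-22 × Category 4 = 56-67 months.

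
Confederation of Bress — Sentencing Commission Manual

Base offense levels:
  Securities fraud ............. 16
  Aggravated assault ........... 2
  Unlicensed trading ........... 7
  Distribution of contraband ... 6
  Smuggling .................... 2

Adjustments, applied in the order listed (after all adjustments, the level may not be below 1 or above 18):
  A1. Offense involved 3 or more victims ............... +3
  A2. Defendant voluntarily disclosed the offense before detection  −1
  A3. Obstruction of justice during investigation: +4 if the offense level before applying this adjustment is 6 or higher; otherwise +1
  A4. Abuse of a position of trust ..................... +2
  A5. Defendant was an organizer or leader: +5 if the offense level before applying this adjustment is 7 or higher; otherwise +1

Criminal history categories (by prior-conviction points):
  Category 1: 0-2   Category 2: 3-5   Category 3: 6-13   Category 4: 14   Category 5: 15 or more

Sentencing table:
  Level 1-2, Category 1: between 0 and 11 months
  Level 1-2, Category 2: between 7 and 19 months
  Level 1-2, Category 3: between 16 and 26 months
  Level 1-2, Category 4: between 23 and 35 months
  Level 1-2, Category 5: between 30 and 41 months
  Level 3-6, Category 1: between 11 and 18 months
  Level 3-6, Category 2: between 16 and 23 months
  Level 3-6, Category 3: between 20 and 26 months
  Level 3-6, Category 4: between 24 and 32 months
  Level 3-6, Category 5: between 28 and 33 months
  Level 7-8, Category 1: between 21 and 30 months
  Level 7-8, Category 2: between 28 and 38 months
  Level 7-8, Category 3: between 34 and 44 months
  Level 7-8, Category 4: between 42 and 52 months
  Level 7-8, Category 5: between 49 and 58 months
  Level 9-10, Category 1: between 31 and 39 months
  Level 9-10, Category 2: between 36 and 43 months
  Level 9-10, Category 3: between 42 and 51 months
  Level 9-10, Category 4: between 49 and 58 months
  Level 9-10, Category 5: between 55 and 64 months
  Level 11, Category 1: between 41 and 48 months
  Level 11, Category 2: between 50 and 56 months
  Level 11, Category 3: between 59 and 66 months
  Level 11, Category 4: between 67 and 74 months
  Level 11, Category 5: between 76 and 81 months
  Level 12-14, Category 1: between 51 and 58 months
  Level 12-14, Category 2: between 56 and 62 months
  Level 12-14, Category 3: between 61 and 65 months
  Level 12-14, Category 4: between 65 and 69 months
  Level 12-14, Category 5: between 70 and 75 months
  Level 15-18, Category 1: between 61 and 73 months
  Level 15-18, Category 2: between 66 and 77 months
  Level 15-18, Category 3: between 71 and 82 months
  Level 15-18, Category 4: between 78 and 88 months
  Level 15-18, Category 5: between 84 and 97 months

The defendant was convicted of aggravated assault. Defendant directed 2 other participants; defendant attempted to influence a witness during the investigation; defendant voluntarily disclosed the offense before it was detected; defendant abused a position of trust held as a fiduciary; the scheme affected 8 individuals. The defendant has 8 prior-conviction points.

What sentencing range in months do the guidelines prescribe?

Base offense level for aggravated assault: 2.
A1 applies: 2 + 3 = 5.
A2 applies: 5 − 1 = 4.
A3 applies (level before this adjustment is 4 < 6, so +1): 4 + 1 = 5.
A4 applies: 5 + 2 = 7.
A5 applies (level before this adjustment is 7 ≥ 7, so +5): 7 + 5 = 12.
Final offense level: 12.
Criminal history: 8 prior points → Category 3 (6-13).
Level 12 falls in the 12-14 band.
Grid: Level 12-14 × Category 3 = 61-65 months.

61-65 months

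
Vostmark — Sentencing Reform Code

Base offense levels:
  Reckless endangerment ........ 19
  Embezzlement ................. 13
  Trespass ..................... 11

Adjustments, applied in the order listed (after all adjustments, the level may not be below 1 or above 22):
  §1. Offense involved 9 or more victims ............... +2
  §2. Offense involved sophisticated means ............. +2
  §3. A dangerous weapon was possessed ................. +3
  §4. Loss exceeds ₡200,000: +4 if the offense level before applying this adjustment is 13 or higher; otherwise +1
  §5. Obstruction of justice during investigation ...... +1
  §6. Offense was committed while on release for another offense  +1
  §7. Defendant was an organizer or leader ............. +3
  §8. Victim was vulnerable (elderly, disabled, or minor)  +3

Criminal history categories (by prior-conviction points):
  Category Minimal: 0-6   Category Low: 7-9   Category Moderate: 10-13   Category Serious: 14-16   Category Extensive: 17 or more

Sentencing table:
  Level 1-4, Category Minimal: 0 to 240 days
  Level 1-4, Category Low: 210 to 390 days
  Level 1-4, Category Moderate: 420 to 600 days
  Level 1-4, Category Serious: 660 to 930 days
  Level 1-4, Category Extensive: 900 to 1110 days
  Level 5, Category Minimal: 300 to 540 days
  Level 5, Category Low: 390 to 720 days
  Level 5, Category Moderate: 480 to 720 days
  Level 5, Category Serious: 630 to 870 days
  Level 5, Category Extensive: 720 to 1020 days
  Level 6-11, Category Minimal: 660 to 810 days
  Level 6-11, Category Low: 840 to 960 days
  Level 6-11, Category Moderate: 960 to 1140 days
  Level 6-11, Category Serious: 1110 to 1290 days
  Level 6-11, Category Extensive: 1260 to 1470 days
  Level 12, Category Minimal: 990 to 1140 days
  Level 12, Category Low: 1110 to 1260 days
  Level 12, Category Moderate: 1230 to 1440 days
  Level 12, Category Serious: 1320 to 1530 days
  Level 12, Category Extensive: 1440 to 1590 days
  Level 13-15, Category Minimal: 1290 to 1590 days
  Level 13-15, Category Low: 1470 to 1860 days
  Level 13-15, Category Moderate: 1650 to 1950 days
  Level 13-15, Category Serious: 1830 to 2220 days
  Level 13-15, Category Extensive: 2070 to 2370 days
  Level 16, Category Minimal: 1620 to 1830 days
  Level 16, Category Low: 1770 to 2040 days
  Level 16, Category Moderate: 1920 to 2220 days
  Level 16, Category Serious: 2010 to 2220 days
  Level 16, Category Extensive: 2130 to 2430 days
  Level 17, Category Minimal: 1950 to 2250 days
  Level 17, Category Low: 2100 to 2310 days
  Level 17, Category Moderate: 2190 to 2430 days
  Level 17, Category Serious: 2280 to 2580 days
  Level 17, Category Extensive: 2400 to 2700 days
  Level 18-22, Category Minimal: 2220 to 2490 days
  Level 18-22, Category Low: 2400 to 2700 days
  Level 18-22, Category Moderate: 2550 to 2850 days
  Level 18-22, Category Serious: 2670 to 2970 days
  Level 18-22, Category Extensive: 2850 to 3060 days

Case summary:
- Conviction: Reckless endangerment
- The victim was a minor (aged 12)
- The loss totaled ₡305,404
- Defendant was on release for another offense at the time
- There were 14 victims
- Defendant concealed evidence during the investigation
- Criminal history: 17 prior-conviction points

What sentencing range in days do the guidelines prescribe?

Base offense level for reckless endangerment: 19.
§1 applies: 19 + 2 = 21.
§2 does not apply.
§4 applies (level before this adjustment is 21 ≥ 13, so +4): 21 + 4 = 25.
§5 applies: 25 + 1 = 26.
§6 applies: 26 + 1 = 27.
§7 does not apply.
§8 applies: 27 + 3 = 30.
Level 30 exceeds the maximum of 22; capped at 22.
Final offense level: 22.
Criminal history: 17 prior points → Category Extensive (17+).
Level 22 falls in the 18-22 band.
Grid: Level 18-22 × Category Extensive = 2850-3060 days.

2850-3060 days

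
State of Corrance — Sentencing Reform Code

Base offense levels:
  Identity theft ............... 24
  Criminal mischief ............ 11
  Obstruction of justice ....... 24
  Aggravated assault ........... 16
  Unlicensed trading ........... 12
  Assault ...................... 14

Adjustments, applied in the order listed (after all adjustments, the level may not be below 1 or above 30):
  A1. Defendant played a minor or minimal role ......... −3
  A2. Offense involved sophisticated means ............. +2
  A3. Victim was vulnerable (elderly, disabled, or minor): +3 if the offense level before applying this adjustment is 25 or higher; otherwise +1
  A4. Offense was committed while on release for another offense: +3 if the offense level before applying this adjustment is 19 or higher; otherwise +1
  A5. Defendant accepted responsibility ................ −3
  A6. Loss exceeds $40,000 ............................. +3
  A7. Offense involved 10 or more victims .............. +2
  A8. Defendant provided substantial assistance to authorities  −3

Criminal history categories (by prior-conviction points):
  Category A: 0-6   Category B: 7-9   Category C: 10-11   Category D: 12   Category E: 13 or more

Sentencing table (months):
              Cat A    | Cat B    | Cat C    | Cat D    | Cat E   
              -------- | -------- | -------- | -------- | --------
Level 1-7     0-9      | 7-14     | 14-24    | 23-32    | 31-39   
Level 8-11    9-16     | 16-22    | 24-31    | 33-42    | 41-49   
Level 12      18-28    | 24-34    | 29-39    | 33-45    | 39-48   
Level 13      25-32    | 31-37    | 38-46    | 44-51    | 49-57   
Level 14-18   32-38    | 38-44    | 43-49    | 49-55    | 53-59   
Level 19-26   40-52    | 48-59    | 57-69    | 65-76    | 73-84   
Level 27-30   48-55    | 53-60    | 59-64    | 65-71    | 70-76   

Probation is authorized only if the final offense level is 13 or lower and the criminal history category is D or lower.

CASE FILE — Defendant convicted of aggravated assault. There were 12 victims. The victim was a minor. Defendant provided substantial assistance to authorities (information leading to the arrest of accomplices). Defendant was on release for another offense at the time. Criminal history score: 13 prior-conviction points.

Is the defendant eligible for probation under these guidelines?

No

Base offense level for aggravated assault: 16.
A2 does not apply.
A3 applies (level before this adjustment is 16 < 25, so +1): 16 + 1 = 17.
A4 applies (level before this adjustment is 17 < 19, so +1): 17 + 1 = 18.
A5 does not apply.
A7 applies: 18 + 2 = 20.
A8 applies: 20 − 3 = 17.
Final offense level: 17.
Criminal history: 13 prior points → Category E (13+).
Level 17 falls in the 14-18 band.
Grid: Level 14-18 × Category E = 53-59 months.
Probation check: level 17 > 13 and category E > D → not eligible.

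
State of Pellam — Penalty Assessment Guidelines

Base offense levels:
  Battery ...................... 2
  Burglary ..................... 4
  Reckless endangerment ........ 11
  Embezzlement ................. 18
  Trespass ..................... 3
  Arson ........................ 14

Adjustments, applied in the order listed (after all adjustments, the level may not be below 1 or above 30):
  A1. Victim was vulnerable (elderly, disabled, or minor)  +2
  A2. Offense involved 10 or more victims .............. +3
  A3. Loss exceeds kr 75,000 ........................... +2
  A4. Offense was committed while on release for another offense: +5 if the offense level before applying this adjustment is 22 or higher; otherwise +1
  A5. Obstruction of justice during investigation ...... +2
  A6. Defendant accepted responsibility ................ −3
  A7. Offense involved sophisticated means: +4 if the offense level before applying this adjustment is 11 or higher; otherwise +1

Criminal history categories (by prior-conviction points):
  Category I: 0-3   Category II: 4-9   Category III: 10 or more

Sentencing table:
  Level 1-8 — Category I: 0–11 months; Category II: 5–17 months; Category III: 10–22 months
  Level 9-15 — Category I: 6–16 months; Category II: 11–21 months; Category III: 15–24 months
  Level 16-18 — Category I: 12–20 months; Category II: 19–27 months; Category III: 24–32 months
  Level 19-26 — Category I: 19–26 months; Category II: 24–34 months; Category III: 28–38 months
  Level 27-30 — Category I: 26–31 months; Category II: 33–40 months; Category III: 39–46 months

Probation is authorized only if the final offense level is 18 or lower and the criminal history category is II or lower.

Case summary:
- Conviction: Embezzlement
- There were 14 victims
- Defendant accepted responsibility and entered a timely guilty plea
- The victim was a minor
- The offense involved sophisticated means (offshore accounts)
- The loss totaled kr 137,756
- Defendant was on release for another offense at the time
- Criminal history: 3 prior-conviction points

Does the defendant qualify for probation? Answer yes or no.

No

Base offense level for embezzlement: 18.
A1 applies: 18 + 2 = 20.
A2 applies: 20 + 3 = 23.
A3 applies: 23 + 2 = 25.
A4 applies (level before this adjustment is 25 ≥ 22, so +5): 25 + 5 = 30.
A5 does not apply.
A6 applies: 30 − 3 = 27.
A7 applies (level before this adjustment is 27 ≥ 11, so +4): 27 + 4 = 31.
Level 31 exceeds the maximum of 30; capped at 30.
Final offense level: 30.
Criminal history: 3 prior points → Category I (0-3).
Level 30 falls in the 27-30 band.
Grid: Level 27-30 × Category I = 26-31 months.
Probation check: level 30 > 18 and category I ≤ II → not eligible.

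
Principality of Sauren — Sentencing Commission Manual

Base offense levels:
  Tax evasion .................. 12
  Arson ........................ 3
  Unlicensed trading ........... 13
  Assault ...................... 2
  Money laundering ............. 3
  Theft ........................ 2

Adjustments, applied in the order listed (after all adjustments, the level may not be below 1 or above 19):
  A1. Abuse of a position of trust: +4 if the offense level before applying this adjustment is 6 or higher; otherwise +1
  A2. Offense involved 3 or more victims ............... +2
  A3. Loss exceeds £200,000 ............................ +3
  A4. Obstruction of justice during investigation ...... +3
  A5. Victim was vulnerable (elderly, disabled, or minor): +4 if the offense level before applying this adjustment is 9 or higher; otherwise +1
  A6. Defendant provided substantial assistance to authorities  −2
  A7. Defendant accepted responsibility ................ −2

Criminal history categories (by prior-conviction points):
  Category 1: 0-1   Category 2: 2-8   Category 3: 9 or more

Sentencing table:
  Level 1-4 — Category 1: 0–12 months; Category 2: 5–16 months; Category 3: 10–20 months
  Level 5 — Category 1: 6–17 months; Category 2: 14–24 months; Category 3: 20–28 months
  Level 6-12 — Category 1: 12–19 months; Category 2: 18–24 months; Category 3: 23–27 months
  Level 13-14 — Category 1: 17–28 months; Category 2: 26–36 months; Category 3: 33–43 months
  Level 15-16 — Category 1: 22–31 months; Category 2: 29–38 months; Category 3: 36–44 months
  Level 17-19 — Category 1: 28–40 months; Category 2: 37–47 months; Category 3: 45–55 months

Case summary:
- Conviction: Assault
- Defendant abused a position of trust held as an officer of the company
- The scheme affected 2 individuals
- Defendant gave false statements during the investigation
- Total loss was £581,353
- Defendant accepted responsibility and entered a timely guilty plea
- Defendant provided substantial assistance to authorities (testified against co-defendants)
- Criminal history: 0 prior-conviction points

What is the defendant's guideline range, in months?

6-17 months

Base offense level for assault: 2.
A1 applies (level before this adjustment is 2 < 6, so +1): 2 + 1 = 3.
A2 does not apply.
A3 applies: 3 + 3 = 6.
A4 applies: 6 + 3 = 9.
A6 applies: 9 − 2 = 7.
A7 applies: 7 − 2 = 5.
Final offense level: 5.
Criminal history: 0 prior points → Category 1 (0-1).
Level 5 falls in the 5 band.
Grid: Level 5 × Category 1 = 6-17 months.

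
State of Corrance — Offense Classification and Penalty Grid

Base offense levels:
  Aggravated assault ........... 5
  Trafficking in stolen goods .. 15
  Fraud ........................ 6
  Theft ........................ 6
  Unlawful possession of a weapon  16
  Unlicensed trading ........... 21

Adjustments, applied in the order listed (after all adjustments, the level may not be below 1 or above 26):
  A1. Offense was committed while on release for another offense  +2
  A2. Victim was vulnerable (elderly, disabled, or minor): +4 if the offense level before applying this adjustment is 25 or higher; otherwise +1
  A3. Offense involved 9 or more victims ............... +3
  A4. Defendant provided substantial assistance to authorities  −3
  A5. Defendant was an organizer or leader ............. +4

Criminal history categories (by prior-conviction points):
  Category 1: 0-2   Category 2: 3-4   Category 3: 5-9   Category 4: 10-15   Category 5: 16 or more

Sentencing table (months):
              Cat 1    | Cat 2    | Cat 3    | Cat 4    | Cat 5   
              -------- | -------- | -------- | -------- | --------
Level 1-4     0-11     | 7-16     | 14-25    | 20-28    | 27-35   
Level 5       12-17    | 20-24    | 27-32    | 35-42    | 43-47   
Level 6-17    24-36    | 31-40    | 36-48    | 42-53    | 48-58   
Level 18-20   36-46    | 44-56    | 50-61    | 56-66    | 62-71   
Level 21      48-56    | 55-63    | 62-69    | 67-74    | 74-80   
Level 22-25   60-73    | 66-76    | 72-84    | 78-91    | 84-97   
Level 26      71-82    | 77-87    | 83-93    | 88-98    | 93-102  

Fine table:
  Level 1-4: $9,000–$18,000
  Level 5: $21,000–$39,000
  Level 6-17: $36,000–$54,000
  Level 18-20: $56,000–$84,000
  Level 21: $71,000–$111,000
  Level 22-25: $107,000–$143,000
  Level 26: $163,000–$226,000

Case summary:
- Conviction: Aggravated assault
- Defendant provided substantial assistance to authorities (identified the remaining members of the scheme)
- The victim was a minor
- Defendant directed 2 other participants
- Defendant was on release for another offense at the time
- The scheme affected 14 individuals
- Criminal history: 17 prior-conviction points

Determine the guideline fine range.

$36,000–$54,000

Base offense level for aggravated assault: 5.
A1 applies: 5 + 2 = 7.
A2 applies (level before this adjustment is 7 < 25, so +1): 7 + 1 = 8.
A3 applies: 8 + 3 = 11.
A4 applies: 11 − 3 = 8.
A5 applies: 8 + 4 = 12.
Final offense level: 12.
Level 12 falls in the 6-17 band.
Fine table: Level 6-17 → $36,000–$54,000.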